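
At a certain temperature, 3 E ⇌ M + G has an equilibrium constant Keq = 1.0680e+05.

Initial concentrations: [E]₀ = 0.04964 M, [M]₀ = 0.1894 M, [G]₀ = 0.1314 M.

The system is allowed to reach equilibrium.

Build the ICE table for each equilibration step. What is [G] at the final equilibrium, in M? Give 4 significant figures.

Q₀ = 203.5 vs Keq = 1.0680e+05 ⇒ Q<K, forward
Step 1:
                    E           M           G
  init        0.04964      0.1894      0.1314
  Δ          -0.04311     0.01437     0.01437
  eq         0.006528      0.2038      0.1458
  solve Keq expr → x = 0.01437; check Q = 1.0680e+05

[G]_eq = 0.1458 M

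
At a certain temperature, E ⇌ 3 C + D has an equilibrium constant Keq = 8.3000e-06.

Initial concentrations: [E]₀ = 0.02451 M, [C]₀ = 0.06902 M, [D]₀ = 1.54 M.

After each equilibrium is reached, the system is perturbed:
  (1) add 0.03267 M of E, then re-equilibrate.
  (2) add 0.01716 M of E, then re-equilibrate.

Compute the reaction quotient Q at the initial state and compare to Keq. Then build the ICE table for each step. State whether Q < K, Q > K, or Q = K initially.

Q₀ = 0.02066; Q > K (proceeds reverse)

Q₀ = 0.02066 vs Keq = 8.3000e-06 ⇒ Q>K, reverse
Step 1:
                   E          C          D
  I          0.02451    0.06902       1.54
  C          0.02091   -0.06274   -0.02091
  E          0.04542   0.006284      1.519
  solve Keq expr → x = -0.02091; check Q = 8.3000e-06
Then add 0.03267 M of E.
Step 2:
                   E          C          D
  I          0.07809   0.006284      1.519
  C       -4.1008e-04    0.00123 4.1008e-04
  E          0.07768   0.007514      1.519
  solve Keq expr → x = 4.1008e-04; check Q = 8.3000e-06
Then add 0.01716 M of E.
Step 3:
                   E          C          D
  I          0.09484   0.007514      1.519
  C       -1.7061e-04 5.1182e-04 1.7061e-04
  E          0.09467   0.008026       1.52
  solve Keq expr → x = 1.7061e-04; check Q = 8.3000e-06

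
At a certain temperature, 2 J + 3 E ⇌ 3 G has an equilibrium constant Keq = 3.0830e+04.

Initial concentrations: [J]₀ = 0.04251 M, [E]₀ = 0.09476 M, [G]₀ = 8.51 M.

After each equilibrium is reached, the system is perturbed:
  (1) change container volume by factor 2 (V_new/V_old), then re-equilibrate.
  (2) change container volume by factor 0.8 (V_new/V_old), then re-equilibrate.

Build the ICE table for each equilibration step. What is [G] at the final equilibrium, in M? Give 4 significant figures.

[G]_eq = 4.98 M

Q₀ = 4.0080e+08 vs Keq = 3.0830e+04 ⇒ Q>K, reverse
Step 1:
                  J         E         G
  init      0.04251   0.09476      8.51
  Δ          0.2925    0.4388   -0.4388
  eq         0.3351    0.5336     8.071
  solve Keq expr → x = -0.1463; check Q = 3.0830e+04
Then change container volume by factor 2 (V_new/V_old).
Step 2:
                  J         E         G
  init       0.1675    0.2668     4.036
  Δ         0.05276   0.07914  -0.07914
  eq         0.2203    0.3459     3.956
  solve Keq expr → x = -0.02638; check Q = 3.0830e+04
Then change container volume by factor 0.8 (V_new/V_old).
Step 3:
                  J         E         G
  init       0.2754    0.4324     4.946
  Δ        -0.02308  -0.03461   0.03461
  eq         0.2523    0.3978      4.98
  solve Keq expr → x = 0.01154; check Q = 3.0830e+04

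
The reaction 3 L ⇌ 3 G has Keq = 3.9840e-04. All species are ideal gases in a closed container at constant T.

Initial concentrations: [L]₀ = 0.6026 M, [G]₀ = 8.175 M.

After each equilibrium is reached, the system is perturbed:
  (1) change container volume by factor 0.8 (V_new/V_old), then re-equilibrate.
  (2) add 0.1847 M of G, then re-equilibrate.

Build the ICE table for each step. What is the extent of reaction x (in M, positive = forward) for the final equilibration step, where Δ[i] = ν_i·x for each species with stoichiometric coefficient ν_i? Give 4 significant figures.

Q₀ = 2497 vs Keq = 3.9840e-04 ⇒ Q>K, reverse
Step 1:
                   L          G
  init        0.6026      8.175
  Δ            7.573     -7.573
  eq           8.176     0.6016
  solve Keq expr → x = -2.524; check Q = 3.9840e-04
Then change container volume by factor 0.8 (V_new/V_old).
Step 2:
                   L          G
  init         10.22      0.752
  Δ                0          0
  eq           10.22      0.752
  solve Keq expr → x = 0; check Q = 3.9840e-04
Then add 0.1847 M of G.
Step 3:
                   L          G
  init         10.22     0.9367
  Δ            0.172     -0.172
  eq           10.39     0.7647
  solve Keq expr → x = -0.05735; check Q = 3.9840e-04

x = -0.05735 M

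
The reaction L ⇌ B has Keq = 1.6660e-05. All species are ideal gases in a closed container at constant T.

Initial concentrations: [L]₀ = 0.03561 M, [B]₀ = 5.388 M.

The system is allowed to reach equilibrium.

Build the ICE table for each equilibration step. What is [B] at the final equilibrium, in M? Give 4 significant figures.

[B]_eq = 9.0356e-05 M

Q₀ = 151.3 vs Keq = 1.6660e-05 ⇒ Q>K, reverse
Step 1:
                    L           B
  Initial     0.03561       5.388
  Change        5.388      -5.388
  Equil         5.424  9.0356e-05
  solve Keq expr → x = -5.388; check Q = 1.6660e-05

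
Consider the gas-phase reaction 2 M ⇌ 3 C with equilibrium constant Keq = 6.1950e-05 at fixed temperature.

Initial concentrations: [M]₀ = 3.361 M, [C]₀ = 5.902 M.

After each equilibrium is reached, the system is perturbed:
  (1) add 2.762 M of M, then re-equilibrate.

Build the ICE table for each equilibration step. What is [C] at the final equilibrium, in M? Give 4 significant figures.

[C]_eq = 0.1829 M

Q₀ = 18.2 vs Keq = 6.1950e-05 ⇒ Q>K, reverse
Step 1:
                  M         C
  init        3.361     5.902
  Δ           3.836    -5.754
  eq          7.197    0.1475
  solve Keq expr → x = -1.918; check Q = 6.1950e-05
Then add 2.762 M of M.
Step 2:
                  M         C
  init        9.959    0.1475
  Δ        -0.02358   0.03537
  eq          9.936    0.1829
  solve Keq expr → x = 0.01179; check Q = 6.1950e-05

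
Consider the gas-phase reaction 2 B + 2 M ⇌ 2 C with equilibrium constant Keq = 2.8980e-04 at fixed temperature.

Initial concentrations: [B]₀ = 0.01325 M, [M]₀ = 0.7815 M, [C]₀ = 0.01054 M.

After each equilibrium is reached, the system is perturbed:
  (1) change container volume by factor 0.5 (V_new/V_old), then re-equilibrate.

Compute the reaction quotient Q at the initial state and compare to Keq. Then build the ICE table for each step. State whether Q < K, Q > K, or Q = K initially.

Q₀ = 1.036; Q > K (proceeds reverse)

Q₀ = 1.036 vs Keq = 2.8980e-04 ⇒ Q>K, reverse
Step 1:
                    B           M           C
  init        0.01325      0.7815     0.01054
  Δ           0.01022     0.01022    -0.01022
  eq          0.02347      0.7917  3.1638e-04
  solve Keq expr → x = -0.005112; check Q = 2.8980e-04
Then change container volume by factor 0.5 (V_new/V_old).
Step 2:
                    B           M           C
  init        0.04695       1.583  6.3275e-04
  Δ       -6.1567e-04 -6.1567e-04  6.1567e-04
  eq          0.04633       1.583    0.001248
  solve Keq expr → x = 3.0783e-04; check Q = 2.8980e-04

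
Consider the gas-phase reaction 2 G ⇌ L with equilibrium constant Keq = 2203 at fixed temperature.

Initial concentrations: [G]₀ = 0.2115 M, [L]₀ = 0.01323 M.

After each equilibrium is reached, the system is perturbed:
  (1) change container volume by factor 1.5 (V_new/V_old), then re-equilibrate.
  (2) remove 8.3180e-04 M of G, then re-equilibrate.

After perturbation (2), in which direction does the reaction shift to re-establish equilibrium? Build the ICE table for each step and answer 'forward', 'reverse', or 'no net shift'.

Q₀ = 0.2958 vs Keq = 2203 ⇒ Q<K, forward
Step 1:
                  G         L
  I          0.2115   0.01323
  C         -0.2043    0.1021
  E        0.007236    0.1154
  solve Keq expr → x = 0.1021; check Q = 2203
Then change container volume by factor 1.5 (V_new/V_old).
Step 2:
                  G         L
  I        0.004824   0.07691
  C        0.001064 -5.3188e-04
  E        0.005888   0.07638
  solve Keq expr → x = -5.3188e-04; check Q = 2203
Then remove 8.3180e-04 M of G.
Step 3:
                  G         L
  I        0.005056   0.07638
  C       8.1605e-04 -4.0803e-04
  E        0.005872   0.07597
  solve Keq expr → x = -4.0803e-04; check Q = 2203

Direction: reverse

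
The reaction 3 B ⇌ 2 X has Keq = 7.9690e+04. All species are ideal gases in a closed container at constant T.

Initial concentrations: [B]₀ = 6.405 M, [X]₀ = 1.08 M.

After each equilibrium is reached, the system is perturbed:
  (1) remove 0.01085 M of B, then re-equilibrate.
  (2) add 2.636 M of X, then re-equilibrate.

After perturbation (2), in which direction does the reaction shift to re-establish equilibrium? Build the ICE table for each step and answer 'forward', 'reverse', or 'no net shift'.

Q₀ = 0.004439 vs Keq = 7.9690e+04 ⇒ Q<K, forward
Step 1:
                   B          X
  Initial      6.405       1.08
  Change      -6.334      4.223
  Equil      0.07067      5.303
  solve Keq expr → x = 2.111; check Q = 7.9690e+04
Then remove 0.01085 M of B.
Step 2:
                   B          X
  Initial    0.05982      5.303
  Change     0.01079  -0.007191
  Equil       0.0706      5.296
  solve Keq expr → x = -0.003595; check Q = 7.9690e+04
Then add 2.636 M of X.
Step 3:
                   B          X
  Initial     0.0706      7.932
  Change     0.02171   -0.01447
  Equil      0.09231      7.917
  solve Keq expr → x = -0.007236; check Q = 7.9690e+04

Direction: reverse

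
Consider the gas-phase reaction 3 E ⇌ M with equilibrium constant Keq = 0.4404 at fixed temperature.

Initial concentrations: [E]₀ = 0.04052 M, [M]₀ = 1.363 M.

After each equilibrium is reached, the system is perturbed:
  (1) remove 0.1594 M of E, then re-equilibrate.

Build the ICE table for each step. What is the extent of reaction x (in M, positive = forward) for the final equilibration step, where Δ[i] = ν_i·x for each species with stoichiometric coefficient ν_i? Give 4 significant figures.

Q₀ = 2.0487e+04 vs Keq = 0.4404 ⇒ Q>K, reverse
Step 1:
                  E         M
  I         0.04052     1.363
  C            1.25   -0.4166
  E            1.29    0.9464
  solve Keq expr → x = -0.4166; check Q = 0.4404
Then remove 0.1594 M of E.
Step 2:
                  E         M
  I           1.131    0.9464
  C          0.1381  -0.04604
  E           1.269    0.9003
  solve Keq expr → x = -0.04604; check Q = 0.4404

x = -0.04604 M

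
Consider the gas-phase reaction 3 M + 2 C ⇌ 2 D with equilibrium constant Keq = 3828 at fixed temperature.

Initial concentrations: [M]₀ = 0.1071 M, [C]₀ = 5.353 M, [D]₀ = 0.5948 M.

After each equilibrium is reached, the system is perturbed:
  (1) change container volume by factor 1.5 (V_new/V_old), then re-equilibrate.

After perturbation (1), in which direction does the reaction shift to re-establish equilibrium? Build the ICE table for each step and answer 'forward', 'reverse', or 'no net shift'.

Q₀ = 10.05 vs Keq = 3828 ⇒ Q<K, forward
Step 1:
                   M          C          D
  init        0.1071      5.353     0.5948
  Δ         -0.09121   -0.06081    0.06081
  eq         0.01589      5.292     0.6556
  solve Keq expr → x = 0.0304; check Q = 3828
Then change container volume by factor 1.5 (V_new/V_old).
Step 2:
                   M          C          D
  init       0.01059      3.528     0.4371
  Δ         0.005201   0.003467  -0.003467
  eq         0.01579      3.532     0.4336
  solve Keq expr → x = -0.001734; check Q = 3828

Direction: reverse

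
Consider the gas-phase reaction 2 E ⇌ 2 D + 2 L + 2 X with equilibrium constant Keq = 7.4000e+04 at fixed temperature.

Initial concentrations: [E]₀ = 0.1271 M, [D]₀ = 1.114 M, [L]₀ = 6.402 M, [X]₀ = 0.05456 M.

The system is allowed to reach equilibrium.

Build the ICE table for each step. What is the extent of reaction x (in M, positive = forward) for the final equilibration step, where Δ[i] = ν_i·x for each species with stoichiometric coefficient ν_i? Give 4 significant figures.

x = 0.06094 M

Q₀ = 9.373 vs Keq = 7.4000e+04 ⇒ Q<K, forward
Step 1:
                   E          D          L          X
  I           0.1271      1.114      6.402    0.05456
  C          -0.1219     0.1219     0.1219     0.1219
  E         0.005229      1.236      6.524     0.1764
  solve Keq expr → x = 0.06094; check Q = 7.4000e+04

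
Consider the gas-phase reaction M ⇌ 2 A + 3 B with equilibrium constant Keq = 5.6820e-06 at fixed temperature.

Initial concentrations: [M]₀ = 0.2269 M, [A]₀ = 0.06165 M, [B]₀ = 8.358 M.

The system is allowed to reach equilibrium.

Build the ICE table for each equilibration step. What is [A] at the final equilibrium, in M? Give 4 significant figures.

Q₀ = 9.78 vs Keq = 5.6820e-06 ⇒ Q>K, reverse
Step 1:
                   M          A          B
  I           0.2269    0.06165      8.358
  C           0.0308    -0.0616    -0.0924
  E           0.2577 5.0921e-05      8.266
  solve Keq expr → x = -0.0308; check Q = 5.6820e-06

[A]_eq = 5.0921e-05 M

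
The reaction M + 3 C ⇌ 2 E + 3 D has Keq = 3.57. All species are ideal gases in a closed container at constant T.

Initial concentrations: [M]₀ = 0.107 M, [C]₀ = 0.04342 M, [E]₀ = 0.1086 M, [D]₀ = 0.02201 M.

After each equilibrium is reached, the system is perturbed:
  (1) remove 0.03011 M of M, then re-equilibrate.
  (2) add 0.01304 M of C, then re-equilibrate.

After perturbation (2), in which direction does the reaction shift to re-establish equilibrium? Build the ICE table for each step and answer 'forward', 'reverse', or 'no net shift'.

Direction: forward

Q₀ = 0.01436 vs Keq = 3.57 ⇒ Q<K, forward
Step 1:
                   M          C          E          D
  Initial      0.107    0.04342     0.1086    0.02201
  Change   -0.008741   -0.02622    0.01748    0.02622
  Equil      0.09826     0.0172     0.1261    0.04823
  solve Keq expr → x = 0.008741; check Q = 3.57
Then remove 0.03011 M of M.
Step 2:
                   M          C          E          D
  Initial    0.06815     0.0172     0.1261    0.04823
  Change  4.9584e-04   0.001488 -9.9169e-04  -0.001488
  Equil      0.06864    0.01868     0.1251    0.04675
  solve Keq expr → x = -4.9584e-04; check Q = 3.57
Then add 0.01304 M of C.
Step 3:
                   M          C          E          D
  Initial    0.06864    0.03172     0.1251    0.04675
  Change   -0.002868  -0.008604   0.005736   0.008604
  Equil      0.06578    0.02312     0.1308    0.05535
  solve Keq expr → x = 0.002868; check Q = 3.57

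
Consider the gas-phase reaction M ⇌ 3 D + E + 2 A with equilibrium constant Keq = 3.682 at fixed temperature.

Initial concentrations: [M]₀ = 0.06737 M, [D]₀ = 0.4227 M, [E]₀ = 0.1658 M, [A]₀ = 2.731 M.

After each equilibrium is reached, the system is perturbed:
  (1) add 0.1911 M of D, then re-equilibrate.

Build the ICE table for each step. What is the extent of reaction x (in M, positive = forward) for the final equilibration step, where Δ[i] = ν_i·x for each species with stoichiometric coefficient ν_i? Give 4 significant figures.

x = -0.02564 M

Q₀ = 1.386 vs Keq = 3.682 ⇒ Q<K, forward
Step 1:
                  M         D         E         A
  Initial   0.06737    0.4227    0.1658     2.731
  Change   -0.02178   0.06534   0.02178   0.04356
  Equil     0.04559     0.488    0.1876     2.775
  solve Keq expr → x = 0.02178; check Q = 3.682
Then add 0.1911 M of D.
Step 2:
                  M         D         E         A
  Initial   0.04559    0.6791    0.1876     2.775
  Change    0.02564  -0.07693  -0.02564  -0.05129
  Equil     0.07123    0.6022    0.1619     2.723
  solve Keq expr → x = -0.02564; check Q = 3.682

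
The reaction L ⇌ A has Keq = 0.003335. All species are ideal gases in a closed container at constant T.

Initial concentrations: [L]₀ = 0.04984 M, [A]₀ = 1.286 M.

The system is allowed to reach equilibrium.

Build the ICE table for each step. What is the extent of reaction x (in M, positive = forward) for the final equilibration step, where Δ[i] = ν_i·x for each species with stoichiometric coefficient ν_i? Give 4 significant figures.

Q₀ = 25.8 vs Keq = 0.003335 ⇒ Q>K, reverse
Step 1:
                    L           A
  I           0.04984       1.286
  C             1.282      -1.282
  E             1.331     0.00444
  solve Keq expr → x = -1.282; check Q = 0.003335

x = -1.282 M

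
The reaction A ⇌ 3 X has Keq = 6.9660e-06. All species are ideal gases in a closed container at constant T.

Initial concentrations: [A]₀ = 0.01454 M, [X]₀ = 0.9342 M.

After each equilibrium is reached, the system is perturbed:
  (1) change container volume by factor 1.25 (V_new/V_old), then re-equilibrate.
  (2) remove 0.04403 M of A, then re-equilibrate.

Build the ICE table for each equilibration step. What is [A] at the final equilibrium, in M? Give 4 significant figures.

[A]_eq = 0.2129 M

Q₀ = 56.07 vs Keq = 6.9660e-06 ⇒ Q>K, reverse
Step 1:
                  A         X
  init      0.01454    0.9342
  Δ           0.307   -0.9211
  eq         0.3216   0.01308
  solve Keq expr → x = -0.307; check Q = 6.9660e-06
Then change container volume by factor 1.25 (V_new/V_old).
Step 2:
                  A         X
  init       0.2573   0.01047
  Δ       -5.5673e-04   0.00167
  eq         0.2567   0.01214
  solve Keq expr → x = 5.5673e-04; check Q = 6.9660e-06
Then remove 0.04403 M of A.
Step 3:
                  A         X
  init       0.2127   0.01214
  Δ       2.4451e-04 -7.3354e-04
  eq         0.2129    0.0114
  solve Keq expr → x = -2.4451e-04; check Q = 6.9660e-06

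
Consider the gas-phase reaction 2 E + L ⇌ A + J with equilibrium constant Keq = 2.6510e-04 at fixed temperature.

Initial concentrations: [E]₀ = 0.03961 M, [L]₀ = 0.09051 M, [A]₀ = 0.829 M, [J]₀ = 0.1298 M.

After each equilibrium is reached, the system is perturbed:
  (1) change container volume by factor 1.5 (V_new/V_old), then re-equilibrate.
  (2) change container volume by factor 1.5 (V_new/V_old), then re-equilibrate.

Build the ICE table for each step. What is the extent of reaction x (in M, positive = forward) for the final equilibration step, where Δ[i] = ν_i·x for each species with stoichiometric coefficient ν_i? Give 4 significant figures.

x = -7.3847e-07 M

Q₀ = 757.7 vs Keq = 2.6510e-04 ⇒ Q>K, reverse
Step 1:
                    E           L           A           J
  init        0.03961     0.09051       0.829      0.1298
  Δ            0.2596      0.1298     -0.1298     -0.1298
  eq           0.2992      0.2203      0.6992  7.4771e-06
  solve Keq expr → x = -0.1298; check Q = 2.6510e-04
Then change container volume by factor 1.5 (V_new/V_old).
Step 2:
                    E           L           A           J
  init         0.1995      0.1469      0.4661  4.9847e-06
  Δ        3.3228e-06  1.6614e-06 -1.6614e-06 -1.6614e-06
  eq           0.1995      0.1469      0.4661  3.3233e-06
  solve Keq expr → x = -1.6614e-06; check Q = 2.6510e-04
Then change container volume by factor 1.5 (V_new/V_old).
Step 3:
                    E           L           A           J
  init          0.133     0.09791      0.3108  2.2155e-06
  Δ        1.4769e-06  7.3847e-07 -7.3847e-07 -7.3847e-07
  eq            0.133     0.09791      0.3108  1.4771e-06
  solve Keq expr → x = -7.3847e-07; check Q = 2.6510e-04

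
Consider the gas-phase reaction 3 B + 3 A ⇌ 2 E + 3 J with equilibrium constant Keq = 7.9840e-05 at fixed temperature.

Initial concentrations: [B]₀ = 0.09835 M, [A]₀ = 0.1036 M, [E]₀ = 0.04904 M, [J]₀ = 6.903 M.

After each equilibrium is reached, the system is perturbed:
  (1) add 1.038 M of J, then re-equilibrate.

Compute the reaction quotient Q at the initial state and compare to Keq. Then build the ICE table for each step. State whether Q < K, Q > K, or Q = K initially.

Q₀ = 7.4785e+05; Q > K (proceeds reverse)

Q₀ = 7.4785e+05 vs Keq = 7.9840e-05 ⇒ Q>K, reverse
Step 1:
                  B         A         E         J
  I         0.09835    0.1036   0.04904     6.903
  C         0.07356   0.07356  -0.04904  -0.07356
  E          0.1719    0.1772 2.6607e-06     6.829
  solve Keq expr → x = -0.02452; check Q = 7.9840e-05
Then add 1.038 M of J.
Step 2:
                  B         A         E         J
  I          0.1719    0.1772 2.6607e-06     7.867
  C       7.6316e-07 7.6316e-07 -5.0878e-07 -7.6316e-07
  E          0.1719    0.1772 2.1520e-06     7.867
  solve Keq expr → x = -2.5439e-07; check Q = 7.9840e-05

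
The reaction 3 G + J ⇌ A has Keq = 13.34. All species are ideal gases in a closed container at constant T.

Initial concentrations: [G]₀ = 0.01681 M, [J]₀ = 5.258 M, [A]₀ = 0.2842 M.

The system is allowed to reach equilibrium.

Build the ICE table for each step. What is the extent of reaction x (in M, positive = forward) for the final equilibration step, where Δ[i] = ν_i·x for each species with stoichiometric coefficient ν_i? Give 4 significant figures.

x = -0.04447 M

Q₀ = 1.1379e+04 vs Keq = 13.34 ⇒ Q>K, reverse
Step 1:
                  G         J         A
  Initial   0.01681     5.258    0.2842
  Change     0.1334   0.04447  -0.04447
  Equil      0.1502     5.302    0.2397
  solve Keq expr → x = -0.04447; check Q = 13.34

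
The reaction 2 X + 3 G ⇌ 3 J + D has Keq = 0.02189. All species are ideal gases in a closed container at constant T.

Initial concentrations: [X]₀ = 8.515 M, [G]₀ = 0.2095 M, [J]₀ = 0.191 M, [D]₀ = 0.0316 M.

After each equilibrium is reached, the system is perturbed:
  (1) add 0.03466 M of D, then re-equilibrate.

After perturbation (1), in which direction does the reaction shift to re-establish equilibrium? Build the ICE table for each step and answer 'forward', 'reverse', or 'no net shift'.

Q₀ = 3.3027e-04 vs Keq = 0.02189 ⇒ Q<K, forward
Step 1:
                    X           G           J           D
  init          8.515      0.2095       0.191      0.0316
  Δ          -0.07047     -0.1057      0.1057     0.03523
  eq            8.445      0.1038      0.2967     0.06683
  solve Keq expr → x = 0.03523; check Q = 0.02189
Then add 0.03466 M of D.
Step 2:
                    X           G           J           D
  init          8.445      0.1038      0.2967      0.1015
  Δ          0.006733      0.0101     -0.0101   -0.003367
  eq            8.451      0.1139      0.2866     0.09813
  solve Keq expr → x = -0.003367; check Q = 0.02189

Direction: reverse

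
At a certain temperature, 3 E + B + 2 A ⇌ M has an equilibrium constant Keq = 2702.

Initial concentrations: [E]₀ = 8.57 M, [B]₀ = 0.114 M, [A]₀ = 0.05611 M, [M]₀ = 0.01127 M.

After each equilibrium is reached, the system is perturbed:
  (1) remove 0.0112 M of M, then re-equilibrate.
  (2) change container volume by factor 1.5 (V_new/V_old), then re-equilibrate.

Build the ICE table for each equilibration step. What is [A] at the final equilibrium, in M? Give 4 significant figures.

[A]_eq = 8.0595e-04 M

Q₀ = 0.04989 vs Keq = 2702 ⇒ Q<K, forward
Step 1:
                   E          B          A          M
  init          8.57      0.114    0.05611    0.01127
  Δ         -0.08338   -0.02779   -0.05559    0.02779
  eq           8.487    0.08621 5.2380e-04    0.03906
  solve Keq expr → x = 0.02779; check Q = 2702
Then remove 0.0112 M of M.
Step 2:
                   E          B          A          M
  init         8.487    0.08621 5.2380e-04    0.02786
  Δ       -1.2148e-04 -4.0492e-05 -8.0984e-05 4.0492e-05
  eq           8.486    0.08617 4.4282e-04     0.0279
  solve Keq expr → x = 4.0492e-05; check Q = 2702
Then change container volume by factor 1.5 (V_new/V_old).
Step 3:
                   E          B          A          M
  init         5.658    0.05744 2.9521e-04     0.0186
  Δ       7.6611e-04 2.5537e-04 5.1074e-04 -2.5537e-04
  eq           5.658     0.0577 8.0595e-04    0.01835
  solve Keq expr → x = -2.5537e-04; check Q = 2702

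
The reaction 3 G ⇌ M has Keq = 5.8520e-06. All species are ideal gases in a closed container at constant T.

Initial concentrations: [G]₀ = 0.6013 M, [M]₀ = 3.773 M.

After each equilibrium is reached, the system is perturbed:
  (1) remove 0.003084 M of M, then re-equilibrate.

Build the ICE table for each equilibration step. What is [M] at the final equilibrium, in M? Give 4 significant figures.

Q₀ = 17.35 vs Keq = 5.8520e-06 ⇒ Q>K, reverse
Step 1:
                    G           M
  Initial      0.6013       3.773
  Change        11.29      -3.763
  Equil         11.89    0.009839
  solve Keq expr → x = -3.763; check Q = 5.8520e-06
Then remove 0.003084 M of M.
Step 2:
                    G           M
  Initial       11.89    0.006755
  Change    -0.009184    0.003061
  Equil         11.88    0.009816
  solve Keq expr → x = 0.003061; check Q = 5.8520e-06

[M]_eq = 0.009816 M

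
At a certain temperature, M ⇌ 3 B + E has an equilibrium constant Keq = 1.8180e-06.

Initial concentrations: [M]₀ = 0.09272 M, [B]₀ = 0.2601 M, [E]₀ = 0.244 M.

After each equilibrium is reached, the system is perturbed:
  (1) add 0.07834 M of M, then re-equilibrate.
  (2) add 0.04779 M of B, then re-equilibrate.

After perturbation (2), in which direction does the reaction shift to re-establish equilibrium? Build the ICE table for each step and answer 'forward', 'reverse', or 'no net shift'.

Q₀ = 0.04631 vs Keq = 1.8180e-06 ⇒ Q>K, reverse
Step 1:
                   M          B          E
  I          0.09272     0.2601      0.244
  C          0.08252    -0.2476   -0.08252
  E           0.1752    0.01254     0.1615
  solve Keq expr → x = -0.08252; check Q = 1.8180e-06
Then add 0.07834 M of M.
Step 2:
                   M          B          E
  I           0.2536    0.01254     0.1615
  C       -5.3941e-04   0.001618 5.3941e-04
  E            0.253    0.01416      0.162
  solve Keq expr → x = 5.3941e-04; check Q = 1.8180e-06
Then add 0.04779 M of B.
Step 3:
                   M          B          E
  I            0.253    0.06195      0.162
  C          0.01567   -0.04701   -0.01567
  E           0.2687    0.01494     0.1464
  solve Keq expr → x = -0.01567; check Q = 1.8180e-06

Direction: reverse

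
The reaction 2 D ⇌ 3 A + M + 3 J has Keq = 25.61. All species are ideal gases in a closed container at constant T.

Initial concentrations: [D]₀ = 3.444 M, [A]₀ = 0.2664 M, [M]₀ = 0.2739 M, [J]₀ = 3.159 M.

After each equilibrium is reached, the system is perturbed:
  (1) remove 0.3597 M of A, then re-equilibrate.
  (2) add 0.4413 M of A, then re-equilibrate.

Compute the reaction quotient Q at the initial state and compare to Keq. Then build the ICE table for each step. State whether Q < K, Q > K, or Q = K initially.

Q₀ = 0.01376 vs Keq = 25.61 ⇒ Q<K, forward
Step 1:
                  D         A         M         J
  init        3.444    0.2664    0.2739     3.159
  Δ         -0.8031     1.205    0.4015     1.205
  eq          2.641     1.471    0.6754     4.364
  solve Keq expr → x = 0.4015; check Q = 25.61
Then remove 0.3597 M of A.
Step 2:
                  D         A         M         J
  init        2.641     1.111    0.6754     4.364
  Δ         -0.1355    0.2032   0.06774    0.2032
  eq          2.505     1.314    0.7432     4.567
  solve Keq expr → x = 0.06774; check Q = 25.61
Then add 0.4413 M of A.
Step 3:
                  D         A         M         J
  init        2.505     1.756    0.7432     4.567
  Δ           0.165   -0.2476  -0.08252   -0.2476
  eq          2.671     1.508    0.6606     4.319
  solve Keq expr → x = -0.08252; check Q = 25.61

Q₀ = 0.01376; Q < K (proceeds forward)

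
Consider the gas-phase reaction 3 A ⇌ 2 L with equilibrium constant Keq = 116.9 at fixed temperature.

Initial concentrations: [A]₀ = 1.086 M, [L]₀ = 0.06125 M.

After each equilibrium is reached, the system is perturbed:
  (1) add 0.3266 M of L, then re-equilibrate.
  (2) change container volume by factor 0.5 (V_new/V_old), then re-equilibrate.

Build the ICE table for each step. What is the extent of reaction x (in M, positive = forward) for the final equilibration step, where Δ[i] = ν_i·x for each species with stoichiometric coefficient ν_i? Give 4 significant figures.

x = 0.02584 M

Q₀ = 0.002929 vs Keq = 116.9 ⇒ Q<K, forward
Step 1:
                  A         L
  init        1.086   0.06125
  Δ         -0.9279    0.6186
  eq         0.1581    0.6798
  solve Keq expr → x = 0.3093; check Q = 116.9
Then add 0.3266 M of L.
Step 2:
                  A         L
  init       0.1581     1.006
  Δ         0.04332  -0.02888
  eq         0.2014    0.9776
  solve Keq expr → x = -0.01444; check Q = 116.9
Then change container volume by factor 0.5 (V_new/V_old).
Step 3:
                  A         L
  init       0.4029     1.955
  Δ        -0.07751   0.05167
  eq         0.3254     2.007
  solve Keq expr → x = 0.02584; check Q = 116.9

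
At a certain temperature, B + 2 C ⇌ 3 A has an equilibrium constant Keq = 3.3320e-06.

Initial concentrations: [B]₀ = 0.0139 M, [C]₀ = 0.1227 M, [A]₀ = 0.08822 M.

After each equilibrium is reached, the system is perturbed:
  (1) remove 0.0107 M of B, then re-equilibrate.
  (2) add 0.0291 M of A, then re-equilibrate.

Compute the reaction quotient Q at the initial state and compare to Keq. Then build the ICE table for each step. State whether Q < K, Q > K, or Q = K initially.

Q₀ = 3.281 vs Keq = 3.3320e-06 ⇒ Q>K, reverse
Step 1:
                   B          C          A
  Initial     0.0139     0.1227    0.08822
  Change     0.02885     0.0577   -0.08655
  Equil      0.04275     0.1804   0.001667
  solve Keq expr → x = -0.02885; check Q = 3.3320e-06
Then remove 0.0107 M of B.
Step 2:
                   B          C          A
  Initial    0.03205     0.1804   0.001667
  Change  5.0434e-05 1.0087e-04 -1.5130e-04
  Equil       0.0321     0.1805   0.001516
  solve Keq expr → x = -5.0434e-05; check Q = 3.3320e-06
Then add 0.0291 M of A.
Step 3:
                   B          C          A
  Initial     0.0321     0.1805    0.03062
  Change    0.009615    0.01923   -0.02885
  Equil      0.04172     0.1997    0.00177
  solve Keq expr → x = -0.009615; check Q = 3.3320e-06

Q₀ = 3.281; Q > K (proceeds reverse)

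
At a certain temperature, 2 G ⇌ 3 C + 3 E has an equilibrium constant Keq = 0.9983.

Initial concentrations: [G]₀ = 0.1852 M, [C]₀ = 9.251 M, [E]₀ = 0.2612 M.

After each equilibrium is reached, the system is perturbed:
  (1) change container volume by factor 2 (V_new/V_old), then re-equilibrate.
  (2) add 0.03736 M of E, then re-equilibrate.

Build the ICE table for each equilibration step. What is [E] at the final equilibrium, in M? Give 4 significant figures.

[E]_eq = 0.06539 M

Q₀ = 411.3 vs Keq = 0.9983 ⇒ Q>K, reverse
Step 1:
                   G          C          E
  init        0.1852      9.251     0.2612
  Δ           0.1393     -0.209     -0.209
  eq          0.3245      9.042     0.0522
  solve Keq expr → x = -0.06967; check Q = 0.9983
Then change container volume by factor 2 (V_new/V_old).
Step 2:
                   G          C          E
  init        0.1623      4.521     0.0261
  Δ         -0.02208    0.03312    0.03312
  eq          0.1402      4.554    0.05922
  solve Keq expr → x = 0.01104; check Q = 0.9983
Then add 0.03736 M of E.
Step 3:
                   G          C          E
  init        0.1402      4.554    0.09658
  Δ          0.02079   -0.03119   -0.03119
  eq           0.161      4.523    0.06539
  solve Keq expr → x = -0.0104; check Q = 0.9983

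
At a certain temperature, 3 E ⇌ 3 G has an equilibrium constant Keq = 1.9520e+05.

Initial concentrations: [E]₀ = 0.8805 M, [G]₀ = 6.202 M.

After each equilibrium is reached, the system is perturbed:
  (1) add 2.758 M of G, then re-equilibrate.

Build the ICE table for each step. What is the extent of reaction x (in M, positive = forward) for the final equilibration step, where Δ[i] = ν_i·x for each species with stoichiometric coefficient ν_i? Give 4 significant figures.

x = -0.01558 M

Q₀ = 349.5 vs Keq = 1.9520e+05 ⇒ Q<K, forward
Step 1:
                    E           G
  Initial      0.8805       6.202
  Change      -0.7605      0.7605
  Equil          0.12       6.962
  solve Keq expr → x = 0.2535; check Q = 1.9520e+05
Then add 2.758 M of G.
Step 2:
                    E           G
  Initial        0.12        9.72
  Change      0.04674    -0.04674
  Equil        0.1668       9.674
  solve Keq expr → x = -0.01558; check Q = 1.9520e+05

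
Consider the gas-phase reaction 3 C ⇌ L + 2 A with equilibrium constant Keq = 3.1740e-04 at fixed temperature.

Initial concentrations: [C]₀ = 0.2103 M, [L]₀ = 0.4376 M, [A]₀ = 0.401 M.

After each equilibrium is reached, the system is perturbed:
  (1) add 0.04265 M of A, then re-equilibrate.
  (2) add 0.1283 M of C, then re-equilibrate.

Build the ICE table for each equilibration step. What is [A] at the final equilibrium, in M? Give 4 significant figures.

[A]_eq = 0.03432 M

Q₀ = 7.566 vs Keq = 3.1740e-04 ⇒ Q>K, reverse
Step 1:
                    C           L           A
  I            0.2103      0.4376       0.401
  C             0.565     -0.1883     -0.3766
  E            0.7753      0.2493     0.02436
  solve Keq expr → x = -0.1883; check Q = 3.1740e-04
Then add 0.04265 M of A.
Step 2:
                    C           L           A
  I            0.7753      0.2493     0.06701
  C           0.05811    -0.01937    -0.03874
  E            0.8334      0.2299     0.02827
  solve Keq expr → x = -0.01937; check Q = 3.1740e-04
Then add 0.1283 M of C.
Step 3:
                    C           L           A
  I            0.9617      0.2299     0.02827
  C         -0.009079    0.003026    0.006053
  E            0.9526      0.2329     0.03432
  solve Keq expr → x = 0.003026; check Q = 3.1740e-04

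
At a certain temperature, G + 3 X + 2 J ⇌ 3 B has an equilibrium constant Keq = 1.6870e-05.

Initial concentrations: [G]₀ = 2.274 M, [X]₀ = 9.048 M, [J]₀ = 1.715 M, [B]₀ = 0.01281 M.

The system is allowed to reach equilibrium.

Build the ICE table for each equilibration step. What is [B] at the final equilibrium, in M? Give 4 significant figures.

[B]_eq = 0.3729 M

Q₀ = 4.2430e-10 vs Keq = 1.6870e-05 ⇒ Q<K, forward
Step 1:
                   G          X          J          B
  I            2.274      9.048      1.715    0.01281
  C            -0.12    -0.3601      -0.24     0.3601
  E            2.154      8.688      1.475     0.3729
  solve Keq expr → x = 0.12; check Q = 1.6870e-05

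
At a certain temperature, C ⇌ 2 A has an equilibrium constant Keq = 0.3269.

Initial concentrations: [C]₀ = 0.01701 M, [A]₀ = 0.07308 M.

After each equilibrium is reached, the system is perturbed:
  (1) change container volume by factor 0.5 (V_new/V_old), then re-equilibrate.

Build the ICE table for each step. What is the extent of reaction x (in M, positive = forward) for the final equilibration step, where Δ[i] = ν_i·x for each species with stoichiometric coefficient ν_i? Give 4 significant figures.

Q₀ = 0.314 vs Keq = 0.3269 ⇒ Q<K, forward
Step 1:
                  C         A
  init      0.01701   0.07308
  Δ       -3.5429e-04 7.0857e-04
  eq        0.01666   0.07379
  solve Keq expr → x = 3.5429e-04; check Q = 0.3269
Then change container volume by factor 0.5 (V_new/V_old).
Step 2:
                  C         A
  init      0.03331    0.1476
  Δ         0.01256  -0.02512
  eq        0.04587    0.1225
  solve Keq expr → x = -0.01256; check Q = 0.3269

x = -0.01256 M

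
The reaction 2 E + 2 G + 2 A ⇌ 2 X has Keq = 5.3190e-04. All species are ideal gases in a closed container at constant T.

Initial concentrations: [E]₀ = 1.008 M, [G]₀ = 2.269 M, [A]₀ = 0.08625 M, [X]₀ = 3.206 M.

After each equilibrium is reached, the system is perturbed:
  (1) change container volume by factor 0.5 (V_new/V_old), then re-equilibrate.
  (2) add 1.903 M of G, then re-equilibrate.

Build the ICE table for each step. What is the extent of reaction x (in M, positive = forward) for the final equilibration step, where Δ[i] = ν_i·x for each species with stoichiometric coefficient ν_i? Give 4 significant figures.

Q₀ = 264.1 vs Keq = 5.3190e-04 ⇒ Q>K, reverse
Step 1:
                   E          G          A          X
  init         1.008      2.269    0.08625      3.206
  Δ            2.341      2.341      2.341     -2.341
  eq           3.349       4.61      2.428     0.8646
  solve Keq expr → x = -1.171; check Q = 5.3190e-04
Then change container volume by factor 0.5 (V_new/V_old).
Step 2:
                   E          G          A          X
  init         6.699      9.221      4.855      1.729
  Δ           -1.458     -1.458     -1.458      1.458
  eq           5.241      7.763      3.397      3.187
  solve Keq expr → x = 0.7291; check Q = 5.3190e-04
Then add 1.903 M of G.
Step 3:
                   E          G          A          X
  init         5.241      9.666      3.397      3.187
  Δ          -0.2415    -0.2415    -0.2415     0.2415
  eq           4.999      9.424      3.156      3.429
  solve Keq expr → x = 0.1207; check Q = 5.3190e-04

x = 0.1207 M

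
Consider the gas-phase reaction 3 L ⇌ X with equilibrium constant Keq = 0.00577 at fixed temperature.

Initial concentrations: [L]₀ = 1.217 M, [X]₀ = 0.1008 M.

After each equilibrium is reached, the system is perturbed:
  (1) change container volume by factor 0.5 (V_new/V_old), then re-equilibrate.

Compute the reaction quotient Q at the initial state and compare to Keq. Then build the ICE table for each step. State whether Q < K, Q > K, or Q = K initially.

Q₀ = 0.05592 vs Keq = 0.00577 ⇒ Q>K, reverse
Step 1:
                   L          X
  Initial      1.217     0.1008
  Change       0.248   -0.08266
  Equil        1.465    0.01814
  solve Keq expr → x = -0.08266; check Q = 0.00577
Then change container volume by factor 0.5 (V_new/V_old).
Step 2:
                   L          X
  Initial       2.93    0.03628
  Change     -0.2313    0.07711
  Equil        2.699     0.1134
  solve Keq expr → x = 0.07711; check Q = 0.00577

Q₀ = 0.05592; Q > K (proceeds reverse)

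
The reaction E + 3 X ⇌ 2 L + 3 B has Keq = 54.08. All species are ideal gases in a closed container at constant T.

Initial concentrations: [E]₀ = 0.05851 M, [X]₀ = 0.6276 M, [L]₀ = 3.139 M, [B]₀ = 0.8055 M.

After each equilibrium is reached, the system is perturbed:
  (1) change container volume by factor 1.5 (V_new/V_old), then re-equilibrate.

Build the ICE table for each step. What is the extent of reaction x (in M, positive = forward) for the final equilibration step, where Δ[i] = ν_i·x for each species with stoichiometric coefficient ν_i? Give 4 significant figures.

Q₀ = 356 vs Keq = 54.08 ⇒ Q>K, reverse
Step 1:
                  E         X         L         B
  init      0.05851    0.6276     3.139    0.8055
  Δ         0.04836    0.1451  -0.09672   -0.1451
  eq         0.1069    0.7727     3.042    0.6604
  solve Keq expr → x = -0.04836; check Q = 54.08
Then change container volume by factor 1.5 (V_new/V_old).
Step 2:
                  E         X         L         B
  init      0.07125    0.5151     2.028    0.4403
  Δ       -0.007427  -0.02228   0.01485   0.02228
  eq        0.06382    0.4928     2.043    0.4626
  solve Keq expr → x = 0.007427; check Q = 54.08

x = 0.007427 M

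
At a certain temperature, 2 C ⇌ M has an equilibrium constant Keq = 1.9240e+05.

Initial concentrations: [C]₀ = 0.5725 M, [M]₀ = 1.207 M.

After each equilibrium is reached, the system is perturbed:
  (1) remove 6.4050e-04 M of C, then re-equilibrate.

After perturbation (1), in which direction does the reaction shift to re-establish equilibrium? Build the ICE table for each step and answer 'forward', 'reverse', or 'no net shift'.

Direction: reverse

Q₀ = 3.683 vs Keq = 1.9240e+05 ⇒ Q<K, forward
Step 1:
                    C           M
  Initial      0.5725       1.207
  Change      -0.5697      0.2849
  Equil      0.002785       1.492
  solve Keq expr → x = 0.2849; check Q = 1.9240e+05
Then remove 6.4050e-04 M of C.
Step 2:
                    C           M
  Initial    0.002144       1.492
  Change   6.4020e-04 -3.2010e-04
  Equil      0.002784       1.492
  solve Keq expr → x = -3.2010e-04; check Q = 1.9240e+05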